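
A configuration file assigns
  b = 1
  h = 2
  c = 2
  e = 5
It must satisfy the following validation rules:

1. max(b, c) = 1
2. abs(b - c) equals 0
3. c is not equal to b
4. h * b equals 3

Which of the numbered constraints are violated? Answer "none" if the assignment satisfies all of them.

Violated: 1, 2, and 4.

1. max(1, 2) = 2, not 1 — fails.
2. abs(1 - 2) = 1, not 0 — fails.
3. c = 2, b = 1; distinct — holds.
4. h * b = 2 * 1 = 2, not 3 — fails.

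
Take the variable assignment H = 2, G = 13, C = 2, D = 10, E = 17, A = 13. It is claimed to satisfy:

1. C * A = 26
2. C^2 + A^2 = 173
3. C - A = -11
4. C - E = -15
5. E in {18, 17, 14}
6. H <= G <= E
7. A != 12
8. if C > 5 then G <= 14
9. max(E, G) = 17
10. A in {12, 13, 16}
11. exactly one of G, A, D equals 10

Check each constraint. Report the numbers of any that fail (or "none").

1. C * A = 2 * 13 = 26 — holds.
2. C^2 + A^2 = 2^2 + 13^2 = 4 + 169 = 173 — holds.
3. C - A = 2 - 13 = -11 — holds.
4. C - E = 2 - 17 = -15 — holds.
5. E = 17 is in {18, 17, 14} — holds.
6. values 2 <= 13 <= 17 — holds.
7. A = 13, and 13 ≠ 12 — holds.
8. C = 2, not > 5; antecedent false, conditional vacuously true — holds.
9. max(17, 13) = 17 — holds.
10. A = 13 is in {12, 13, 16} — holds.
11. G=13, A=13, D=10; 1 of them equals 10 — holds.

The assignment satisfies every constraint.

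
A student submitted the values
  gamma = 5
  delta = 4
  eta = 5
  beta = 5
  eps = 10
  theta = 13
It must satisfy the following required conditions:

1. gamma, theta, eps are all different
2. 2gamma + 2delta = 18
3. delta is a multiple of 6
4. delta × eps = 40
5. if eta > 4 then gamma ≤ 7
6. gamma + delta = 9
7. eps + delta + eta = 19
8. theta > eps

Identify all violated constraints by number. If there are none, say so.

Constraint 3 is violated.

1. values 5, 13, 10 are pairwise distinct — OK.
2. 2gamma + 2delta = 2(5) + 2(4) = 18 — OK.
3. 4 = 6×0 + 4, so 6 does not divide 4 — violated.
4. delta × eps = 4 × 10 = 40 — OK.
5. eta = 5 > 4, so we need gamma ≤ 7; gamma = 5 ≤ 7 — OK.
6. gamma + delta = 5 + 4 = 9 — OK.
7. eps + delta + eta = 10 + 4 + 5 = 19 — OK.
8. theta = 13, eps = 10; 13 > 10 — OK.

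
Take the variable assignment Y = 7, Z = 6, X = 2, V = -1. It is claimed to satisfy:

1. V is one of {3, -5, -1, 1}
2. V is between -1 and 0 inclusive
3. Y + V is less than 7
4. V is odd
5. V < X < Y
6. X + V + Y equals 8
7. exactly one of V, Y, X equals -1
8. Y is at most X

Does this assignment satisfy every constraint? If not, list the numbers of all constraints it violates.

1. V = -1 is in {3, -5, -1, 1} — OK.
2. V = -1 lies in [-1, 0] — OK.
3. Y + V = 7 + (-1) = 6; 6 < 7 — OK.
4. V = -1 is odd — OK.
5. values -1 < 2 < 7 — OK.
6. X + V + Y = 2 + (-1) + 7 = 8 — OK.
7. V=-1, Y=7, X=2; 1 of them equals -1 — OK.
8. Y = 7, X = 2; 7 > 2 (want ≤) — violated.

No — constraint 8 is not satisfied.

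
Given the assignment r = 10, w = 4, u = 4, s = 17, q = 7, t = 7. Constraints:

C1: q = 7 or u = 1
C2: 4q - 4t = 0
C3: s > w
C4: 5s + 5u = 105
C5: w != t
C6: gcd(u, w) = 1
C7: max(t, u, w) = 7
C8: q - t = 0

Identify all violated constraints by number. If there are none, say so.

The assignment fails constraint 6.

C1: q = 7 = 7 (first disjunct) — OK.
C2: 4q - 4t = 4(7) - 4(7) = 0 — OK.
C3: s = 17, w = 4; 17 > 4 — OK.
C4: 5s + 5u = 5(17) + 5(4) = 105 — OK.
C5: w = 4, t = 7; distinct — OK.
C6: gcd(4, 4) = 4, not 1 — violated.
C7: max(7, 4, 4) = 7 — OK.
C8: q - t = 7 - 7 = 0 — OK.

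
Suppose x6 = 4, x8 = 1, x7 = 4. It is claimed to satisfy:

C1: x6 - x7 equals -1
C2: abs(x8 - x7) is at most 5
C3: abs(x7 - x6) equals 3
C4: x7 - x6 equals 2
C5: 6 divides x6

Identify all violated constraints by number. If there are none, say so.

C1: x6 - x7 = 4 - 4 = 0, not -1  ✘
C2: abs(1 - 4) = 3; 3 ≤ 5  ✔
C3: abs(4 - 4) = 0, not 3  ✘
C4: x7 - x6 = 4 - 4 = 0, not 2  ✘
C5: 4 = 6*0 + 4, so 6 does not divide 4  ✘

Constraints 1, 3, 4, and 5 do not hold.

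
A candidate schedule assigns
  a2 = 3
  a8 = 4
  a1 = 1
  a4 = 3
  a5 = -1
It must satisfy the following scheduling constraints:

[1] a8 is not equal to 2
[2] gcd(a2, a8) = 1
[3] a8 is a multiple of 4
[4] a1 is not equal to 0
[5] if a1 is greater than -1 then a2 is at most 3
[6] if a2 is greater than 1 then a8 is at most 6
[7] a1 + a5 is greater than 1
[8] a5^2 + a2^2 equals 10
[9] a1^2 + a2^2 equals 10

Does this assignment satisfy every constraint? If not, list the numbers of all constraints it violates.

[1] a8 = 4, and 4 ≠ 2 — OK.
[2] gcd(3, 4) = 1 — OK.
[3] 4 / 4 = 1, so 4 divides 4 — OK.
[4] a1 = 1, and 1 ≠ 0 — OK.
[5] a1 = 1 > -1, so we need a2 ≤ 3; a2 = 3 ≤ 3 — OK.
[6] a2 = 3 > 1, so we need a8 ≤ 6; a8 = 4 ≤ 6 — OK.
[7] a1 + a5 = 1 + (-1) = 0; 0 ≤ 1, bound 1 not met — violated.
[8] a5^2 + a2^2 = (-1)^2 + 3^2 = 1 + 9 = 10 — OK.
[9] a1^2 + a2^2 = 1^2 + 3^2 = 1 + 9 = 10 — OK.

The assignment fails constraint 7.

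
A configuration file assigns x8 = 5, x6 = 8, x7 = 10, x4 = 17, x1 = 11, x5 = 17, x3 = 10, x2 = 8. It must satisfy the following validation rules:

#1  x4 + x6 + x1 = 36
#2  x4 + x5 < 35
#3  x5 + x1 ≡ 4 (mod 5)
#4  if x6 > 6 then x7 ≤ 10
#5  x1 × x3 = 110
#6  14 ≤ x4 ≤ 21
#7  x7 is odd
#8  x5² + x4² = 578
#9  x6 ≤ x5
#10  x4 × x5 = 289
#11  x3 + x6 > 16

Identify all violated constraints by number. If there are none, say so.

Constraints 3 and 7 do not hold.

#1 x4 + x6 + x1 = 17 + 8 + 11 = 36  ✓
#2 x4 + x5 = 17 + 17 = 34; 34 < 35  ✓
#3 x5 + x1 = 28; 28 mod 5 = 3, not 4  ✗
#4 x6 = 8 > 6, so we need x7 ≤ 10; x7 = 10 ≤ 10  ✓
#5 x1 × x3 = 11 × 10 = 110  ✓
#6 x4 = 17 lies in [14, 21]  ✓
#7 x7 = 10 is even  ✗
#8 x5² + x4² = 17² + 17² = 289 + 289 = 578  ✓
#9 x6 = 8, x5 = 17; 8 ≤ 17  ✓
#10 x4 × x5 = 17 × 17 = 289  ✓
#11 x3 + x6 = 10 + 8 = 18; 18 > 16  ✓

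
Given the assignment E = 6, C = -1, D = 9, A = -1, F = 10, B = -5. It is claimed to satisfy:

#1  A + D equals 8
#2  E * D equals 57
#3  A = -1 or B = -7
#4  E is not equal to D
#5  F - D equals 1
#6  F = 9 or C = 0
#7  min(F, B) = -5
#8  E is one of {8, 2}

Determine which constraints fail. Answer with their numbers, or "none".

The assignment fails constraints 2, 6, and 8.

#1 A + D = -1 + 9 = 8 — satisfied.
#2 E * D = 6 * 9 = 54, not 57 — violated.
#3 A = -1 = -1 (first disjunct) — satisfied.
#4 E = 6, D = 9; distinct — satisfied.
#5 F - D = 10 - 9 = 1 — satisfied.
#6 F = 10 ≠ 9 and C = -1 ≠ 0; both disjuncts false — violated.
#7 min(10, -5) = -5 — satisfied.
#8 E = 6 is not in {8, 2} — violated.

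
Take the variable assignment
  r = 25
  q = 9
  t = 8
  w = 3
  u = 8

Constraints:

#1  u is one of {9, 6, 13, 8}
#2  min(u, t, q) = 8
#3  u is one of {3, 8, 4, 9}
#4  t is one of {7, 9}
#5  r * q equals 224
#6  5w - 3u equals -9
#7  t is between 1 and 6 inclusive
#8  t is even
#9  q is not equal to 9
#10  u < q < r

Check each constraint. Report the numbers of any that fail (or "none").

The assignment fails constraints 4, 5, 7, and 9.

#1 u = 8 is in {9, 6, 13, 8} — holds.
#2 min(8, 8, 9) = 8 — holds.
#3 u = 8 is in {3, 8, 4, 9} — holds.
#4 t = 8 is not in {7, 9} — fails.
#5 r * q = 25 * 9 = 225, not 224 — fails.
#6 5w - 3u = 5(3) - 3(8) = -9 — holds.
#7 t = 8 is outside [1, 6] — fails.
#8 t = 8 is even — holds.
#9 q = 9, but 9 is required to differ — fails.
#10 values 8 < 9 < 25 — holds.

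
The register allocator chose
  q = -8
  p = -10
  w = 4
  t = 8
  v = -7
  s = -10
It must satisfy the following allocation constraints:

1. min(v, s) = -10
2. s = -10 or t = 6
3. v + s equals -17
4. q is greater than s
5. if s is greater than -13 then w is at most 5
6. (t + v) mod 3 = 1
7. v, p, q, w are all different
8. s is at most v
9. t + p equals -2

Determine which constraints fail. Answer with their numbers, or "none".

No violations.

1. min(-7, -10) = -10  true
2. s = -10 = -10 (first disjunct)  true
3. v + s = -7 + (-10) = -17  true
4. q = -8, s = -10; -8 > -10  true
5. s = -10 > -13, so we need w ≤ 5; w = 4 ≤ 5  true
6. t + v = 1; 1 mod 3 = 1  true
7. values -7, -10, -8, 4 are pairwise distinct  true
8. s = -10, v = -7; -10 ≤ -7  true
9. t + p = 8 + (-10) = -2  true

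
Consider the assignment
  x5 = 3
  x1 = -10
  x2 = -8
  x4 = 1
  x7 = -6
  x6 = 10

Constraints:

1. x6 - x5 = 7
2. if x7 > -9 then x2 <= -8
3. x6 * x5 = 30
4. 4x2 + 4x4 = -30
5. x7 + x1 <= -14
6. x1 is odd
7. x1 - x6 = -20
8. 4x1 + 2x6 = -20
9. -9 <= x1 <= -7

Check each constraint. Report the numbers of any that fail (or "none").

1. x6 - x5 = 10 - 3 = 7  holds
2. x7 = -6 > -9, so we need x2 ≤ -8; x2 = -8 ≤ -8  holds
3. x6 * x5 = 10 * 3 = 30  holds
4. 4x2 + 4x4 = 4(-8) + 4(1) = -28, not -30  fails
5. x7 + x1 = -6 + (-10) = -16; -16 ≤ -14  holds
6. x1 = -10 is even  fails
7. x1 - x6 = -10 - 10 = -20  holds
8. 4x1 + 2x6 = 4(-10) + 2(10) = -20  holds
9. x1 = -10 is outside [-9, -7]  fails

Constraints 4, 6, and 9 are violated.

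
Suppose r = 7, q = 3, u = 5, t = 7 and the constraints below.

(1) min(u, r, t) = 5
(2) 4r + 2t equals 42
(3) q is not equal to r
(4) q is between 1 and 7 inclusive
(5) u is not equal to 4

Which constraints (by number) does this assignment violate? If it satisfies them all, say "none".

Yes — all constraints hold.

(1) min(5, 7, 7) = 5  OK
(2) 4r + 2t = 4(7) + 2(7) = 42  OK
(3) q = 3, r = 7; distinct  OK
(4) q = 3 lies in [1, 7]  OK
(5) u = 5, and 5 ≠ 4  OK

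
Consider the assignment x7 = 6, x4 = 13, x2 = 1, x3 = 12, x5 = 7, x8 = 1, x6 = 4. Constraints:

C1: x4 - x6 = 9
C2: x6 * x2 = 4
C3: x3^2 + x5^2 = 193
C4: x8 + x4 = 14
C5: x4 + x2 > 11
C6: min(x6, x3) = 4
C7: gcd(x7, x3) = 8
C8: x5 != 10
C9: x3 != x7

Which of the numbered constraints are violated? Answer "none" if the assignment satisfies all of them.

C1: x4 - x6 = 13 - 4 = 9 — holds.
C2: x6 * x2 = 4 * 1 = 4 — holds.
C3: x3^2 + x5^2 = 12^2 + 7^2 = 144 + 49 = 193 — holds.
C4: x8 + x4 = 1 + 13 = 14 — holds.
C5: x4 + x2 = 13 + 1 = 14; 14 > 11 — holds.
C6: min(4, 12) = 4 — holds.
C7: gcd(6, 12) = 6, not 8 — fails.
C8: x5 = 7, and 7 ≠ 10 — holds.
C9: x3 = 12, x7 = 6; distinct — holds.

Constraint 7 is violated.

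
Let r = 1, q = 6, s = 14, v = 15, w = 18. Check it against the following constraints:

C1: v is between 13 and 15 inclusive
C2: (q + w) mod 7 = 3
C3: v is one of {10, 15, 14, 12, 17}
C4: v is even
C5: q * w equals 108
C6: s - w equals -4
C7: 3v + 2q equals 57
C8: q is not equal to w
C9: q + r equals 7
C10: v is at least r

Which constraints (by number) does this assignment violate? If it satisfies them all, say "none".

C1: v = 15 lies in [13, 15] — holds.
C2: q + w = 24; 24 mod 7 = 3 — holds.
C3: v = 15 is in {10, 15, 14, 12, 17} — holds.
C4: v = 15 is odd — does not hold.
C5: q * w = 6 * 18 = 108 — holds.
C6: s - w = 14 - 18 = -4 — holds.
C7: 3v + 2q = 3(15) + 2(6) = 57 — holds.
C8: q = 6, w = 18; distinct — holds.
C9: q + r = 6 + 1 = 7 — holds.
C10: v = 15, r = 1; 15 ≥ 1 — holds.

No — constraint 4 is not satisfied.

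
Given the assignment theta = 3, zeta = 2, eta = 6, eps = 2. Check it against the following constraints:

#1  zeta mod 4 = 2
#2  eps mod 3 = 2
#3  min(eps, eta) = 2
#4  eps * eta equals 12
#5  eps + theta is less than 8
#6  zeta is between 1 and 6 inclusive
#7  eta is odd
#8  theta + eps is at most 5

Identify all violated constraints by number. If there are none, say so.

Violated: 7.

#1 2 mod 4 = 2 — satisfied.
#2 2 mod 3 = 2 — satisfied.
#3 min(2, 6) = 2 — satisfied.
#4 eps * eta = 2 * 6 = 12 — satisfied.
#5 eps + theta = 2 + 3 = 5; 5 < 8 — satisfied.
#6 zeta = 2 lies in [1, 6] — satisfied.
#7 eta = 6 is even — violated.
#8 theta + eps = 3 + 2 = 5; 5 ≤ 5 — satisfied.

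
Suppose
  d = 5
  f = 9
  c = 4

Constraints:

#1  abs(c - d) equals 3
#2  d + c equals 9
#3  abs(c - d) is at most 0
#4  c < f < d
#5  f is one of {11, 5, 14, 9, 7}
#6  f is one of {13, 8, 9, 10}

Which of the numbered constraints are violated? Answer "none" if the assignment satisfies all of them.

#1 abs(4 - 5) = 1, not 3 — fails.
#2 d + c = 5 + 4 = 9 — holds.
#3 abs(4 - 5) = 1; 1 > 0, exceeds bound 0 — fails.
#4 values 4, 9, 5; f = 9 is not < d = 5 — fails.
#5 f = 9 is in {11, 5, 14, 9, 7} — holds.
#6 f = 9 is in {13, 8, 9, 10} — holds.

The assignment fails constraints 1, 3, and 4.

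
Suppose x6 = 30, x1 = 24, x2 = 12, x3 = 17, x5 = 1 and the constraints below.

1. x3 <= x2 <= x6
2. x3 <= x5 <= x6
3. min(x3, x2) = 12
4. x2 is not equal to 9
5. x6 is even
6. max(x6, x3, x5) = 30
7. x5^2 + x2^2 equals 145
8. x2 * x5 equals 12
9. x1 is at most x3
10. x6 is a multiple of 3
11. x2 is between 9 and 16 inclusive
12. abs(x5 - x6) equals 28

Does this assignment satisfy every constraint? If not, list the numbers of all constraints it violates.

1. values 17, 12, 30; x3 = 17 is not <= x2 = 12  FAIL
2. values 17, 1, 30; x3 = 17 is not <= x5 = 1  FAIL
3. min(17, 12) = 12  OK
4. x2 = 12, and 12 ≠ 9  OK
5. x6 = 30 is even  OK
6. max(30, 17, 1) = 30  OK
7. x5^2 + x2^2 = 1^2 + 12^2 = 1 + 144 = 145  OK
8. x2 * x5 = 12 * 1 = 12  OK
9. x1 = 24, x3 = 17; 24 > 17 (want ≤)  FAIL
10. 30 / 3 = 10, so 3 divides 30  OK
11. x2 = 12 lies in [9, 16]  OK
12. abs(1 - 30) = 29, not 28  FAIL

Constraints 1, 2, 9, and 12 are violated.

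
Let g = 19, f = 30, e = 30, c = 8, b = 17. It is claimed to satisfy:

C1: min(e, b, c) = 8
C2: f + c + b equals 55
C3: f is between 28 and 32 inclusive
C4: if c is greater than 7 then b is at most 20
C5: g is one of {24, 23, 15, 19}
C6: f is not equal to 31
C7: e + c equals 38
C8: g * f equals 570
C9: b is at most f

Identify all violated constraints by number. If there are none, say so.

None — every constraint holds.

C1: min(30, 17, 8) = 8  ✔
C2: f + c + b = 30 + 8 + 17 = 55  ✔
C3: f = 30 lies in [28, 32]  ✔
C4: c = 8 > 7, so we need b ≤ 20; b = 17 ≤ 20  ✔
C5: g = 19 is in {24, 23, 15, 19}  ✔
C6: f = 30, and 30 ≠ 31  ✔
C7: e + c = 30 + 8 = 38  ✔
C8: g * f = 19 * 30 = 570  ✔
C9: b = 17, f = 30; 17 ≤ 30  ✔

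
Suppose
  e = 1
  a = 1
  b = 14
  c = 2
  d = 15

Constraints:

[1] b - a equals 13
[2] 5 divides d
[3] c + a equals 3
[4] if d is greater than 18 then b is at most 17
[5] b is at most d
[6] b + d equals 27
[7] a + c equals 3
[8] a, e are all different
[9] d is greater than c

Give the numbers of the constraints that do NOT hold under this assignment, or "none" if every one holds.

Constraints 6 and 8 do not hold.

[1] b - a = 14 - 1 = 13 — satisfied.
[2] 15 / 5 = 3, so 5 divides 15 — satisfied.
[3] c + a = 2 + 1 = 3 — satisfied.
[4] d = 15, not > 18; antecedent false, conditional vacuously true — satisfied.
[5] b = 14, d = 15; 14 ≤ 15 — satisfied.
[6] b + d = 14 + 15 = 29, not 27 — violated.
[7] a + c = 1 + 2 = 3 — satisfied.
[8] a = e = 1, not all different — violated.
[9] d = 15, c = 2; 15 > 2 — satisfied.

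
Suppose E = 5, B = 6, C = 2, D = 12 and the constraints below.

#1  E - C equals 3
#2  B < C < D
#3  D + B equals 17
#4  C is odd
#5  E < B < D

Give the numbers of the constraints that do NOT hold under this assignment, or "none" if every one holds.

#1 E - C = 5 - 2 = 3  ✔
#2 values 6, 2, 12; B = 6 is not < C = 2  ✘
#3 D + B = 12 + 6 = 18, not 17  ✘
#4 C = 2 is even  ✘
#5 values 5 < 6 < 12  ✔

Violated: 2, 3, and 4.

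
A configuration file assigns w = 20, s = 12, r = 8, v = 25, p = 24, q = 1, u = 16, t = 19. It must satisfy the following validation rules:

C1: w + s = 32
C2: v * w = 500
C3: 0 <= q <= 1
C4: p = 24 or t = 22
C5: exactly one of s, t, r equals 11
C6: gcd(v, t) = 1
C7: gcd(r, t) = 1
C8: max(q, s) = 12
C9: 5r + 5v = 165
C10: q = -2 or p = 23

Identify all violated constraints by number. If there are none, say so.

The assignment fails constraints 5, 10.

C1: w + s = 20 + 12 = 32  holds
C2: v * w = 25 * 20 = 500  holds
C3: q = 1 lies in [0, 1]  holds
C4: p = 24 = 24 (first disjunct)  holds
C5: s=12, t=19, r=8; 0 of them equal 11, not exactly one  fails
C6: gcd(25, 19) = 1  holds
C7: gcd(8, 19) = 1  holds
C8: max(1, 12) = 12  holds
C9: 5r + 5v = 5(8) + 5(25) = 165  holds
C10: q = 1 ≠ -2 and p = 24 ≠ 23; both disjuncts false  fails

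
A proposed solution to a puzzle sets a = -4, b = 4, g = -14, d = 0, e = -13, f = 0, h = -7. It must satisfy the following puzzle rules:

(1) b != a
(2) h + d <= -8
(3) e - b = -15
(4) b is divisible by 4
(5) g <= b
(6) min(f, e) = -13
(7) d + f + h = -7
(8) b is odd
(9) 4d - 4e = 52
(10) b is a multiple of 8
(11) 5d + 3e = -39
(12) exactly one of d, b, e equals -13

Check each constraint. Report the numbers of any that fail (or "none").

(1) b = 4, a = -4; distinct  holds
(2) h + d = -7 + 0 = -7; -7 > -8, bound -8 not met  fails
(3) e - b = -13 - 4 = -17, not -15  fails
(4) 4 / 4 = 1, so 4 divides 4  holds
(5) g = -14, b = 4; -14 ≤ 4  holds
(6) min(0, -13) = -13  holds
(7) d + f + h = 0 + 0 + (-7) = -7  holds
(8) b = 4 is even  fails
(9) 4d - 4e = 4(0) - 4(-13) = 52  holds
(10) 4 = 8*0 + 4, so 8 does not divide 4  fails
(11) 5d + 3e = 5(0) + 3(-13) = -39  holds
(12) d=0, b=4, e=-13; 1 of them equals -13  holds

Constraints 2, 3, 8, and 10 are violated.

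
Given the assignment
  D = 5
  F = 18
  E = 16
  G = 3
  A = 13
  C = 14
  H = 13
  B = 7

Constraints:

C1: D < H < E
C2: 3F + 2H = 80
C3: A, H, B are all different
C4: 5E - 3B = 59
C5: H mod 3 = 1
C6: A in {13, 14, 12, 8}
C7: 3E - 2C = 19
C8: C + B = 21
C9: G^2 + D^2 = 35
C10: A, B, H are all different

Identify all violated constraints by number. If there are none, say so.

Constraints 3, 7, 9, 10 do not hold.

C1: values 5 < 13 < 16  yes
C2: 3F + 2H = 3(18) + 2(13) = 80  yes
C3: A = H = 13, not all different  no
C4: 5E - 3B = 5(16) - 3(7) = 59  yes
C5: 13 mod 3 = 1  yes
C6: A = 13 is in {13, 14, 12, 8}  yes
C7: 3E - 2C = 3(16) - 2(14) = 20, not 19  no
C8: C + B = 14 + 7 = 21  yes
C9: G^2 + D^2 = 3^2 + 5^2 = 9 + 25 = 34, not 35  no
C10: A = H = 13, not all different  no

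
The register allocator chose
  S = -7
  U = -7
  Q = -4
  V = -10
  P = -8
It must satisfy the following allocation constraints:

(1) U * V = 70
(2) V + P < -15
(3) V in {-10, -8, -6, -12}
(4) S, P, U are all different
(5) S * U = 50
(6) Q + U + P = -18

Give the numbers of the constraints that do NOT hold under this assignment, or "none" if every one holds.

The assignment fails constraints 4, 5, and 6.

(1) U * V = -7 * (-10) = 70 — holds.
(2) V + P = -10 + (-8) = -18; -18 < -15 — holds.
(3) V = -10 is in {-10, -8, -6, -12} — holds.
(4) S = U = -7, not all different — does not hold.
(5) S * U = -7 * (-7) = 49, not 50 — does not hold.
(6) Q + U + P = -4 + (-7) + (-8) = -19, not -18 — does not hold.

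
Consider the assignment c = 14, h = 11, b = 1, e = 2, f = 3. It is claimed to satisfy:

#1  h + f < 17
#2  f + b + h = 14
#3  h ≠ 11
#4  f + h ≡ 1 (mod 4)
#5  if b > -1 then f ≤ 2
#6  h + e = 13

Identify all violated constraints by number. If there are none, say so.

#1 h + f = 11 + 3 = 14; 14 < 17 — holds.
#2 f + b + h = 3 + 1 + 11 = 15, not 14 — does not hold.
#3 h = 11, but 11 is required to differ — does not hold.
#4 f + h = 14; 14 mod 4 = 2, not 1 — does not hold.
#5 b = 1 > -1, so we need f ≤ 2; but f = 3 > 2 — does not hold.
#6 h + e = 11 + 2 = 13 — holds.

No — constraints 2, 3, 4, and 5 are not satisfied.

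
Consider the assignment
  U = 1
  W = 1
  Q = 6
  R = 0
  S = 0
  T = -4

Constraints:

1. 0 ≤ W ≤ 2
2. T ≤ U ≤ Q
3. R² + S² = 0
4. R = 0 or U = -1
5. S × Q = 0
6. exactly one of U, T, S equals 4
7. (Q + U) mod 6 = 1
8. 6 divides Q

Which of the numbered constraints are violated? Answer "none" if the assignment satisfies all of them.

The assignment fails constraint 6.

1. W = 1 lies in [0, 2] — satisfied.
2. values -4 ≤ 1 ≤ 6 — satisfied.
3. R² + S² = 0² + 0² = 0 + 0 = 0 — satisfied.
4. R = 0 = 0 (first disjunct) — satisfied.
5. S × Q = 0 × 6 = 0 — satisfied.
6. U=1, T=-4, S=0; 0 of them equal 4, not exactly one — violated.
7. Q + U = 7; 7 mod 6 = 1 — satisfied.
8. 6 / 6 = 1, so 6 divides 6 — satisfied.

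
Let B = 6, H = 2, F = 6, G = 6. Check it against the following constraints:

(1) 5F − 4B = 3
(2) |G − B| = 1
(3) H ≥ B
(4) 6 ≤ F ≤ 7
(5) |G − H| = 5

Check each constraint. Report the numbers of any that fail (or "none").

(1) 5F − 4B = 5(6) − 4(6) = 6, not 3 — violated.
(2) |6 − 6| = 0, not 1 — violated.
(3) H = 2, B = 6; 2 < 6 (want ≥) — violated.
(4) F = 6 lies in [6, 7] — OK.
(5) |6 − 2| = 4, not 5 — violated.

Constraints 1, 2, 3, and 5 are violated.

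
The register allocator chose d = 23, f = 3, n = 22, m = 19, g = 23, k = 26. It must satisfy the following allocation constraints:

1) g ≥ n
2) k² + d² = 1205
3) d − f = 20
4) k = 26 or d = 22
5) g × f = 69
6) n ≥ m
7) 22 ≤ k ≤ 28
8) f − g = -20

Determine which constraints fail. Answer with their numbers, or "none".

None — every constraint holds.

1) g = 23, n = 22; 23 ≥ 22 — holds.
2) k² + d² = 26² + 23² = 676 + 529 = 1205 — holds.
3) d − f = 23 − 3 = 20 — holds.
4) k = 26 = 26 (first disjunct) — holds.
5) g × f = 23 × 3 = 69 — holds.
6) n = 22, m = 19; 22 ≥ 19 — holds.
7) k = 26 lies in [22, 28] — holds.
8) f − g = 3 − 23 = -20 — holds.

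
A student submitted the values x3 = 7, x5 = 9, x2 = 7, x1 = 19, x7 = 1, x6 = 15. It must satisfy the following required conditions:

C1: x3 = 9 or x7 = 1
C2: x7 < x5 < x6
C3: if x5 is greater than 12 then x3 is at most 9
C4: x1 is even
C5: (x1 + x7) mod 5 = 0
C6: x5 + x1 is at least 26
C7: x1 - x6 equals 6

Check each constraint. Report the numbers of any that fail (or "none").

C1: x3 = 7 ≠ 9, but x7 = 1 = 1 (second disjunct)  ✔
C2: values 1 < 9 < 15  ✔
C3: x5 = 9, not > 12; antecedent false, conditional vacuously true  ✔
C4: x1 = 19 is odd  ✘
C5: x1 + x7 = 20; 20 mod 5 = 0  ✔
C6: x5 + x1 = 9 + 19 = 28; 28 ≥ 26  ✔
C7: x1 - x6 = 19 - 15 = 4, not 6  ✘

The assignment fails constraints 4, 7.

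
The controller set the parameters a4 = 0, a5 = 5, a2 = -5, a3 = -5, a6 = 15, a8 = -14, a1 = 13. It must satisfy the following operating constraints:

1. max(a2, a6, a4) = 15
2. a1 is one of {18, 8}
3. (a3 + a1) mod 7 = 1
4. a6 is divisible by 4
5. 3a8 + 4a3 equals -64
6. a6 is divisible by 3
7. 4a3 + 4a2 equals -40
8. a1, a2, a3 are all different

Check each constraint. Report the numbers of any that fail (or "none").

1. max(-5, 15, 0) = 15  OK
2. a1 = 13 is not in {18, 8}  FAIL
3. a3 + a1 = 8; 8 mod 7 = 1  OK
4. 15 = 4*3 + 3, so 4 does not divide 15  FAIL
5. 3a8 + 4a3 = 3(-14) + 4(-5) = -62, not -64  FAIL
6. 15 / 3 = 5, so 3 divides 15  OK
7. 4a3 + 4a2 = 4(-5) + 4(-5) = -40  OK
8. a2 = a3 = -5, not all different  FAIL

Constraints 2, 4, 5, 8 do not hold.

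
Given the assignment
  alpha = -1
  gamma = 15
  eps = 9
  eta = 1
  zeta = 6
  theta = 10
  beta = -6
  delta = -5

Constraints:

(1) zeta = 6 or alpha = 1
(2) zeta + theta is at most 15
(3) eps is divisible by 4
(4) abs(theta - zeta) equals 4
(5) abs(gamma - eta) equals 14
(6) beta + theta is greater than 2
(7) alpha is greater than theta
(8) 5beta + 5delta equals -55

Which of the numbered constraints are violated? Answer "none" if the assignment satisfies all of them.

No — constraints 2, 3, and 7 are not satisfied.

(1) zeta = 6 = 6 (first disjunct)  ✔
(2) zeta + theta = 6 + 10 = 16; 16 > 15, bound 15 not met  ✘
(3) 9 = 4*2 + 1, so 4 does not divide 9  ✘
(4) abs(10 - 6) = 4  ✔
(5) abs(15 - 1) = 14  ✔
(6) beta + theta = -6 + 10 = 4; 4 > 2  ✔
(7) alpha = -1, theta = 10; -1 ≤ 10 (want >)  ✘
(8) 5beta + 5delta = 5(-6) + 5(-5) = -55  ✔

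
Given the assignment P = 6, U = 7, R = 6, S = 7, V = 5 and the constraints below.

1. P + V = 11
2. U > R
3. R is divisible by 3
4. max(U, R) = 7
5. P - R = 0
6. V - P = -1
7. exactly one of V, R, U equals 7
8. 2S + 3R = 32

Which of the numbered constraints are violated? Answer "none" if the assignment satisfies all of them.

1. P + V = 6 + 5 = 11  true
2. U = 7, R = 6; 7 > 6  true
3. 6 / 3 = 2, so 3 divides 6  true
4. max(7, 6) = 7  true
5. P - R = 6 - 6 = 0  true
6. V - P = 5 - 6 = -1  true
7. V=5, R=6, U=7; 1 of them equals 7  true
8. 2S + 3R = 2(7) + 3(6) = 32  true

No violations.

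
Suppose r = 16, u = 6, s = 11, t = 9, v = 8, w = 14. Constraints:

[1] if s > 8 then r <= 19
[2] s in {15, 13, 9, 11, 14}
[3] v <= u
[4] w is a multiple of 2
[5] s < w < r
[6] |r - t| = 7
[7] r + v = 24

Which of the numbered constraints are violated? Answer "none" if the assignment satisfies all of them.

[1] s = 11 > 8, so we need r ≤ 19; r = 16 ≤ 19 — holds.
[2] s = 11 is in {15, 13, 9, 11, 14} — holds.
[3] v = 8, u = 6; 8 > 6 (want ≤) — does not hold.
[4] 14 / 2 = 7, so 2 divides 14 — holds.
[5] values 11 < 14 < 16 — holds.
[6] |16 - 9| = 7 — holds.
[7] r + v = 16 + 8 = 24 — holds.

The assignment fails constraint 3.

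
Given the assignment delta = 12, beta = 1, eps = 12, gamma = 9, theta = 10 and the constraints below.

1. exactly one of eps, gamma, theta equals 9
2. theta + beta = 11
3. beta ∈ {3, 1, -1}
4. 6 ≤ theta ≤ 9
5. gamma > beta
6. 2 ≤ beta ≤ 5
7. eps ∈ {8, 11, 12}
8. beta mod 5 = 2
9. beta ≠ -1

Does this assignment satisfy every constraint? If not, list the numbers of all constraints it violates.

1. eps=12, gamma=9, theta=10; 1 of them equals 9 — holds.
2. theta + beta = 10 + 1 = 11 — holds.
3. beta = 1 is in {3, 1, -1} — holds.
4. theta = 10 is outside [6, 9] — fails.
5. gamma = 9, beta = 1; 9 > 1 — holds.
6. beta = 1 is outside [2, 5] — fails.
7. eps = 12 is in {8, 11, 12} — holds.
8. 1 mod 5 = 1, not 2 — fails.
9. beta = 1, and 1 ≠ -1 — holds.

Violated: 4, 6, and 8.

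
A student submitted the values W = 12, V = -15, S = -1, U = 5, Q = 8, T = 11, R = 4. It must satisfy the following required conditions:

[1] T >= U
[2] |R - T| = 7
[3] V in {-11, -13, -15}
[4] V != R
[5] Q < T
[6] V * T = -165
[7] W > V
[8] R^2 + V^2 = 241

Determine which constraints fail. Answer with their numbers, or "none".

[1] T = 11, U = 5; 11 ≥ 5  ✔
[2] |4 - 11| = 7  ✔
[3] V = -15 is in {-11, -13, -15}  ✔
[4] V = -15, R = 4; distinct  ✔
[5] Q = 8, T = 11; 8 < 11  ✔
[6] V * T = -15 * 11 = -165  ✔
[7] W = 12, V = -15; 12 > -15  ✔
[8] R^2 + V^2 = 4^2 + (-15)^2 = 16 + 225 = 241  ✔

Yes — all constraints hold.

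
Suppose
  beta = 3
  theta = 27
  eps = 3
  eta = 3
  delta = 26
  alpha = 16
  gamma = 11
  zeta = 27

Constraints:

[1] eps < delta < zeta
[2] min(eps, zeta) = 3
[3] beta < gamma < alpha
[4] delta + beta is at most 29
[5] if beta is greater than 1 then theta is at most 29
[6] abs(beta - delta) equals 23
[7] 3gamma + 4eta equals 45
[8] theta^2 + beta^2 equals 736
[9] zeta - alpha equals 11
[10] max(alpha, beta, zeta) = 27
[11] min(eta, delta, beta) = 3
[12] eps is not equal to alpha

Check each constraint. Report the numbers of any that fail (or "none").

[1] values 3 < 26 < 27  true
[2] min(3, 27) = 3  true
[3] values 3 < 11 < 16  true
[4] delta + beta = 26 + 3 = 29; 29 ≤ 29  true
[5] beta = 3 > 1, so we need theta ≤ 29; theta = 27 ≤ 29  true
[6] abs(3 - 26) = 23  true
[7] 3gamma + 4eta = 3(11) + 4(3) = 45  true
[8] theta^2 + beta^2 = 27^2 + 3^2 = 729 + 9 = 738, not 736  false
[9] zeta - alpha = 27 - 16 = 11  true
[10] max(16, 3, 27) = 27  true
[11] min(3, 26, 3) = 3  true
[12] eps = 3, alpha = 16; distinct  true

Constraint 8 does not hold.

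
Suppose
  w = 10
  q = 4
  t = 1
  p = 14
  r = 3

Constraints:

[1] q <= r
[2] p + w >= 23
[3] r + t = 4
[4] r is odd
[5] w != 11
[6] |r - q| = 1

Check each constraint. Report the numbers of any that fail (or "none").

[1] q = 4, r = 3; 4 > 3 (want ≤) — does not hold.
[2] p + w = 14 + 10 = 24; 24 ≥ 23 — holds.
[3] r + t = 3 + 1 = 4 — holds.
[4] r = 3 is odd — holds.
[5] w = 10, and 10 ≠ 11 — holds.
[6] |3 - 4| = 1 — holds.

Constraint 1 does not hold.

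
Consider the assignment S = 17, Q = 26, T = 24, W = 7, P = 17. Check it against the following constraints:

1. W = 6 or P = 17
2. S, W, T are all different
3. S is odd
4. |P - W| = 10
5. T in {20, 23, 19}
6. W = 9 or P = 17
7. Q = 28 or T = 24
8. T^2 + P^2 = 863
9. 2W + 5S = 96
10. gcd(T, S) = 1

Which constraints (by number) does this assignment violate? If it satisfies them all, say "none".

1. W = 7 ≠ 6, but P = 17 = 17 (second disjunct)  ✔
2. values 17, 7, 24 are pairwise distinct  ✔
3. S = 17 is odd  ✔
4. |17 - 7| = 10  ✔
5. T = 24 is not in {20, 23, 19}  ✘
6. W = 7 ≠ 9, but P = 17 = 17 (second disjunct)  ✔
7. Q = 26 ≠ 28, but T = 24 = 24 (second disjunct)  ✔
8. T^2 + P^2 = 24^2 + 17^2 = 576 + 289 = 865, not 863  ✘
9. 2W + 5S = 2(7) + 5(17) = 99, not 96  ✘
10. gcd(24, 17) = 1  ✔

Constraints 5, 8, 9 are violated.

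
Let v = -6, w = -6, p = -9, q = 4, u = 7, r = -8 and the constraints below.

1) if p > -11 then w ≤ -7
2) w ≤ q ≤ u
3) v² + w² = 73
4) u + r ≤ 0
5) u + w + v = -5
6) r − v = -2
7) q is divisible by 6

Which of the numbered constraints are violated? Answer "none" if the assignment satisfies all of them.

1) p = -9 > -11, so we need w ≤ -7; but w = -6 > -7  fails
2) values -6 ≤ 4 ≤ 7  holds
3) v² + w² = (-6)² + (-6)² = 36 + 36 = 72, not 73  fails
4) u + r = 7 + (-8) = -1; -1 ≤ 0  holds
5) u + w + v = 7 + (-6) + (-6) = -5  holds
6) r − v = -8 − (-6) = -2  holds
7) 4 = 6×0 + 4, so 6 does not divide 4  fails

Constraints 1, 3, and 7 do not hold.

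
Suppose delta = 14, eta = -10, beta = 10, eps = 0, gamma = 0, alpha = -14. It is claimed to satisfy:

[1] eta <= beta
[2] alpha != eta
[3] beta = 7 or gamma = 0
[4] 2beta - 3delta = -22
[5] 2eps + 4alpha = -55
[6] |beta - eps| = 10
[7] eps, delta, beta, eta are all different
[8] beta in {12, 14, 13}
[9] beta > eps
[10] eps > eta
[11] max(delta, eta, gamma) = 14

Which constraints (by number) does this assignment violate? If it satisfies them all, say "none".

The assignment fails constraints 5, 8.

[1] eta = -10, beta = 10; -10 ≤ 10 — holds.
[2] alpha = -14, eta = -10; distinct — holds.
[3] beta = 10 ≠ 7, but gamma = 0 = 0 (second disjunct) — holds.
[4] 2beta - 3delta = 2(10) - 3(14) = -22 — holds.
[5] 2eps + 4alpha = 2(0) + 4(-14) = -56, not -55 — does not hold.
[6] |10 - 0| = 10 — holds.
[7] values 0, 14, 10, -10 are pairwise distinct — holds.
[8] beta = 10 is not in {12, 14, 13} — does not hold.
[9] beta = 10, eps = 0; 10 > 0 — holds.
[10] eps = 0, eta = -10; 0 > -10 — holds.
[11] max(14, -10, 0) = 14 — holds.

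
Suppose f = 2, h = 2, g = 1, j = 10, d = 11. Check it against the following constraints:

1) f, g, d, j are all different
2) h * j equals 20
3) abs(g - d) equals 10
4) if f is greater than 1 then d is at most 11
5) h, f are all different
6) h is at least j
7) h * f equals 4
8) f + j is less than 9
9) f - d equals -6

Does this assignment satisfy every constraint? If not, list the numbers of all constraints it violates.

Constraints 5, 6, 8, 9 do not hold.

1) values 2, 1, 11, 10 are pairwise distinct  holds
2) h * j = 2 * 10 = 20  holds
3) abs(1 - 11) = 10  holds
4) f = 2 > 1, so we need d ≤ 11; d = 11 ≤ 11  holds
5) h = f = 2, not all different  fails
6) h = 2, j = 10; 2 < 10 (want ≥)  fails
7) h * f = 2 * 2 = 4  holds
8) f + j = 2 + 10 = 12; 12 ≥ 9, bound 9 not met  fails
9) f - d = 2 - 11 = -9, not -6  fails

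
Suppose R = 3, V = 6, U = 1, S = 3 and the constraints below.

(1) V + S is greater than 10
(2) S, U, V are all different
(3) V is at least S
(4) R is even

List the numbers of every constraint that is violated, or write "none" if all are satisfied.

No — constraints 1 and 4 are not satisfied.

(1) V + S = 6 + 3 = 9; 9 ≤ 10, bound 10 not met — violated.
(2) values 3, 1, 6 are pairwise distinct — OK.
(3) V = 6, S = 3; 6 ≥ 3 — OK.
(4) R = 3 is odd — violated.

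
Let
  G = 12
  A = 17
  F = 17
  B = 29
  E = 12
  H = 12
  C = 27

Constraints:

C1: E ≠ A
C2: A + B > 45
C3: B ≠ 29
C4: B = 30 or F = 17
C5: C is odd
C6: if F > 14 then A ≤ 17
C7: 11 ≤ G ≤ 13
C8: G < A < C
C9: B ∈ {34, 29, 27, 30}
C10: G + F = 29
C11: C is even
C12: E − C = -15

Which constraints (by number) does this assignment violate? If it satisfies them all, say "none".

Constraints 3 and 11 are violated.

C1: E = 12, A = 17; distinct — holds.
C2: A + B = 17 + 29 = 46; 46 > 45 — holds.
C3: B = 29, but 29 is required to differ — fails.
C4: B = 29 ≠ 30, but F = 17 = 17 (second disjunct) — holds.
C5: C = 27 is odd — holds.
C6: F = 17 > 14, so we need A ≤ 17; A = 17 ≤ 17 — holds.
C7: G = 12 lies in [11, 13] — holds.
C8: values 12 < 17 < 27 — holds.
C9: B = 29 is in {34, 29, 27, 30} — holds.
C10: G + F = 12 + 17 = 29 — holds.
C11: C = 27 is odd — fails.
C12: E − C = 12 − 27 = -15 — holds.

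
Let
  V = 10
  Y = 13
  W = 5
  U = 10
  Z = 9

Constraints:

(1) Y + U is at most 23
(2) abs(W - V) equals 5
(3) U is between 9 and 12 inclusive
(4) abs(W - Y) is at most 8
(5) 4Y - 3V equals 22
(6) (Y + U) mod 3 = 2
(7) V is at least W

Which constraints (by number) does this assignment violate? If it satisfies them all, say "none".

(1) Y + U = 13 + 10 = 23; 23 ≤ 23 — holds.
(2) abs(5 - 10) = 5 — holds.
(3) U = 10 lies in [9, 12] — holds.
(4) abs(5 - 13) = 8; 8 ≤ 8 — holds.
(5) 4Y - 3V = 4(13) - 3(10) = 22 — holds.
(6) Y + U = 23; 23 mod 3 = 2 — holds.
(7) V = 10, W = 5; 10 ≥ 5 — holds.

The assignment satisfies every constraint.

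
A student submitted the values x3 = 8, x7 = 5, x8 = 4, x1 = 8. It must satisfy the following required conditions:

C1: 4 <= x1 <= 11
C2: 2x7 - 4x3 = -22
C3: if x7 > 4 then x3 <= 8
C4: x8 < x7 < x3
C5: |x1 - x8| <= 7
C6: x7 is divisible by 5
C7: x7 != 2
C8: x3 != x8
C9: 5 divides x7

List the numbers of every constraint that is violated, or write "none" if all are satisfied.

C1: x1 = 8 lies in [4, 11] — OK.
C2: 2x7 - 4x3 = 2(5) - 4(8) = -22 — OK.
C3: x7 = 5 > 4, so we need x3 ≤ 8; x3 = 8 ≤ 8 — OK.
C4: values 4 < 5 < 8 — OK.
C5: |8 - 4| = 4; 4 ≤ 7 — OK.
C6: 5 / 5 = 1, so 5 divides 5 — OK.
C7: x7 = 5, and 5 ≠ 2 — OK.
C8: x3 = 8, x8 = 4; distinct — OK.
C9: 5 / 5 = 1, so 5 divides 5 — OK.

Yes — all constraints hold.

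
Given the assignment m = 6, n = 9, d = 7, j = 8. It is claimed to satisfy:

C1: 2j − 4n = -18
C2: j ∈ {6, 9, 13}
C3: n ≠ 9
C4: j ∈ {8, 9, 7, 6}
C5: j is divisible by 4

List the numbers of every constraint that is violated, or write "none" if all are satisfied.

Constraints 1, 2, and 3 are violated.

C1: 2j − 4n = 2(8) − 4(9) = -20, not -18 — violated.
C2: j = 8 is not in {6, 9, 13} — violated.
C3: n = 9, but 9 is required to differ — violated.
C4: j = 8 is in {8, 9, 7, 6} — OK.
C5: 8 / 4 = 2, so 4 divides 8 — OK.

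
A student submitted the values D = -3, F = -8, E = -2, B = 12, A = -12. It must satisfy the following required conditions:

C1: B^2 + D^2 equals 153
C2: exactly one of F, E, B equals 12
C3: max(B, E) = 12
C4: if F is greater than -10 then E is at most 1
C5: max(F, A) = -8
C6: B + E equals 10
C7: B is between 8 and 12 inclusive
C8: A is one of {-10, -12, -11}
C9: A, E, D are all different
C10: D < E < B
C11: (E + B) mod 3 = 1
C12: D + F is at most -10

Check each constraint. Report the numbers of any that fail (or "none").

All constraints are satisfied.

C1: B^2 + D^2 = 12^2 + (-3)^2 = 144 + 9 = 153 — holds.
C2: F=-8, E=-2, B=12; 1 of them equals 12 — holds.
C3: max(12, -2) = 12 — holds.
C4: F = -8 > -10, so we need E ≤ 1; E = -2 ≤ 1 — holds.
C5: max(-8, -12) = -8 — holds.
C6: B + E = 12 + (-2) = 10 — holds.
C7: B = 12 lies in [8, 12] — holds.
C8: A = -12 is in {-10, -12, -11} — holds.
C9: values -12, -2, -3 are pairwise distinct — holds.
C10: values -3 < -2 < 12 — holds.
C11: E + B = 10; 10 mod 3 = 1 — holds.
C12: D + F = -3 + (-8) = -11; -11 ≤ -10 — holds.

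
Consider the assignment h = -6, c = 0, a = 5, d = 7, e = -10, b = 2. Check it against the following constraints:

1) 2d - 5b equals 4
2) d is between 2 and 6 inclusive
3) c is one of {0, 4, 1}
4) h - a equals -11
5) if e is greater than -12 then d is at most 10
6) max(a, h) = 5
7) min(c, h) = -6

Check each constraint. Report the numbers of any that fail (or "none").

Violated: 2.

1) 2d - 5b = 2(7) - 5(2) = 4 — holds.
2) d = 7 is outside [2, 6] — fails.
3) c = 0 is in {0, 4, 1} — holds.
4) h - a = -6 - 5 = -11 — holds.
5) e = -10 > -12, so we need d ≤ 10; d = 7 ≤ 10 — holds.
6) max(5, -6) = 5 — holds.
7) min(0, -6) = -6 — holds.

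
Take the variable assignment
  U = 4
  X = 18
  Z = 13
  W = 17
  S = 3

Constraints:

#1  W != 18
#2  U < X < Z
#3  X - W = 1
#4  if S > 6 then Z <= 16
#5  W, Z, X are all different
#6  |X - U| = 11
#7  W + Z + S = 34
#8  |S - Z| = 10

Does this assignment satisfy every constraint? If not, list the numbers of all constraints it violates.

#1 W = 17, and 17 ≠ 18 — holds.
#2 values 4, 18, 13; X = 18 is not < Z = 13 — does not hold.
#3 X - W = 18 - 17 = 1 — holds.
#4 S = 3, not > 6; antecedent false, conditional vacuously true — holds.
#5 values 17, 13, 18 are pairwise distinct — holds.
#6 |18 - 4| = 14, not 11 — does not hold.
#7 W + Z + S = 17 + 13 + 3 = 33, not 34 — does not hold.
#8 |3 - 13| = 10 — holds.

Violated: 2, 6, 7.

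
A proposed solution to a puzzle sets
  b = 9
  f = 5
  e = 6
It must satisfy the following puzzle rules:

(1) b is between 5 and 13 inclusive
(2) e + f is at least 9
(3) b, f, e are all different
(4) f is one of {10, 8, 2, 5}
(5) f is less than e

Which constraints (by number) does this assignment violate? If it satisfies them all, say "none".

The assignment satisfies every constraint.

(1) b = 9 lies in [5, 13]  holds
(2) e + f = 6 + 5 = 11; 11 ≥ 9  holds
(3) values 9, 5, 6 are pairwise distinct  holds
(4) f = 5 is in {10, 8, 2, 5}  holds
(5) f = 5, e = 6; 5 < 6  holds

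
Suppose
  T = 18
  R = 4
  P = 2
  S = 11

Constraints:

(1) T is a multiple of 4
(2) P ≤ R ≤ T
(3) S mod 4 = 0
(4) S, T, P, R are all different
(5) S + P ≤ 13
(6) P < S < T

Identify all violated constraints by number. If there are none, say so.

No — constraints 1, 3 are not satisfied.

(1) 18 = 4×4 + 2, so 4 does not divide 18  ✗
(2) values 2 ≤ 4 ≤ 18  ✓
(3) 11 mod 4 = 3, not 0  ✗
(4) values 11, 18, 2, 4 are pairwise distinct  ✓
(5) S + P = 11 + 2 = 13; 13 ≤ 13  ✓
(6) values 2 < 11 < 18  ✓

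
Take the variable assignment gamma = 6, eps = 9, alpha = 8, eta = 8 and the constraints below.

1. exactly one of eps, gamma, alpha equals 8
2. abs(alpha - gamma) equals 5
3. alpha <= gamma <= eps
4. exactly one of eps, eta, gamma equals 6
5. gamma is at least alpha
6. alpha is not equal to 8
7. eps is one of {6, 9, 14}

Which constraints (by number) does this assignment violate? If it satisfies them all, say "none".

1. eps=9, gamma=6, alpha=8; 1 of them equals 8  true
2. abs(8 - 6) = 2, not 5  false
3. values 8, 6, 9; alpha = 8 is not <= gamma = 6  false
4. eps=9, eta=8, gamma=6; 1 of them equals 6  true
5. gamma = 6, alpha = 8; 6 < 8 (want ≥)  false
6. alpha = 8, but 8 is required to differ  false
7. eps = 9 is in {6, 9, 14}  true

No — constraints 2, 3, 5, 6 are not satisfied.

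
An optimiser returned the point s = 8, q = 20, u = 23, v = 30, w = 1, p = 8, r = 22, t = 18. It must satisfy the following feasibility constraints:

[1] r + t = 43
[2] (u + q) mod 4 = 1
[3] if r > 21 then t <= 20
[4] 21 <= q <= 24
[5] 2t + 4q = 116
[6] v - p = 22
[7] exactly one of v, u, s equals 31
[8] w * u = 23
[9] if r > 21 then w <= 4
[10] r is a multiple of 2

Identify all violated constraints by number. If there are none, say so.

The assignment fails constraints 1, 2, 4, and 7.

[1] r + t = 22 + 18 = 40, not 43  fails
[2] u + q = 43; 43 mod 4 = 3, not 1  fails
[3] r = 22 > 21, so we need t ≤ 20; t = 18 ≤ 20  holds
[4] q = 20 is outside [21, 24]  fails
[5] 2t + 4q = 2(18) + 4(20) = 116  holds
[6] v - p = 30 - 8 = 22  holds
[7] v=30, u=23, s=8; 0 of them equal 31, not exactly one  fails
[8] w * u = 1 * 23 = 23  holds
[9] r = 22 > 21, so we need w ≤ 4; w = 1 ≤ 4  holds
[10] 22 / 2 = 11, so 2 divides 22  holds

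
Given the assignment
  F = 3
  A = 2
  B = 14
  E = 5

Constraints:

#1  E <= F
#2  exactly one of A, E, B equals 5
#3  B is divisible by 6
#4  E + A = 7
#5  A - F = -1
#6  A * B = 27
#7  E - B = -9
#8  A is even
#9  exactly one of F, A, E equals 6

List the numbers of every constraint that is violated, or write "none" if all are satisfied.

No — constraints 1, 3, 6, and 9 are not satisfied.

#1 E = 5, F = 3; 5 > 3 (want ≤) — violated.
#2 A=2, E=5, B=14; 1 of them equals 5 — OK.
#3 14 = 6*2 + 2, so 6 does not divide 14 — violated.
#4 E + A = 5 + 2 = 7 — OK.
#5 A - F = 2 - 3 = -1 — OK.
#6 A * B = 2 * 14 = 28, not 27 — violated.
#7 E - B = 5 - 14 = -9 — OK.
#8 A = 2 is even — OK.
#9 F=3, A=2, E=5; 0 of them equal 6, not exactly one — violated.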